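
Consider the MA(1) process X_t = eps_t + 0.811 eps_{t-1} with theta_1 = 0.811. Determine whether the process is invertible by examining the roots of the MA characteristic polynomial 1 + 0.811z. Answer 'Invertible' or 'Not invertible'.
\text{Invertible}

The MA(q) characteristic polynomial is P(z) = 1 + 0.811z.
Invertibility requires all roots to lie outside the unit circle, i.e. |z| > 1 for every root.
This is linear in z: 1 + (0.811) z = 0  =>  z = -1/(0.811) = -1.233046,  |z| = 1.233046.
Moduli of all roots: 1.2330.
All moduli strictly greater than 1? Yes.
Verdict: Invertible.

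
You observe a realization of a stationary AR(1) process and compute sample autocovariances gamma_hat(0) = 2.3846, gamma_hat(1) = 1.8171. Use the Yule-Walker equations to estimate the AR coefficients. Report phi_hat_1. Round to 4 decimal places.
\hat\phi_{1} = 0.7620

The Yule-Walker equations for an AR(p) process read, in matrix form,
  Gamma_p phi = r_p,   with   (Gamma_p)_{ij} = gamma(|i - j|),
                       (r_p)_i = gamma(i),   i,j = 1..p.
Substitute the sample gammas (Toeplitz matrix and right-hand side of size 1):
  Gamma_p = [[2.3846]]
  r_p     = [1.8171]
With p = 1 this is the single equation gamma(0) phi_1 = gamma(1):
  phi_hat_1 = gamma(1) / gamma(0) = 1.8171 / 2.3846 = 0.7620.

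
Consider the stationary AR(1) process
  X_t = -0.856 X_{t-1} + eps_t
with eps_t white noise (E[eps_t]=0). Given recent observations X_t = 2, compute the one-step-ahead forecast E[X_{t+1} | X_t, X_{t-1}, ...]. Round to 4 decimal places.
E[X_{t+1} \mid \mathcal F_t] = -1.7120

For an AR(p) model X_t = c + sum_i phi_i X_{t-i} + eps_t, the
one-step-ahead conditional mean is
  E[X_{t+1} | X_t, ...] = c + sum_i phi_i X_{t+1-i}.
Substitute known values:
  E[X_{t+1} | ...] = (-0.856) * (2)
                   = -1.7120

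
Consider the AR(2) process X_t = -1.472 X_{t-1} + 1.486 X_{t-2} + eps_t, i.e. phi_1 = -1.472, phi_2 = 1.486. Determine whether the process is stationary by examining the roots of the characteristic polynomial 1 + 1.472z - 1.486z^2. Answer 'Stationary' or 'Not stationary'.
\text{Not stationary}

The AR(p) characteristic polynomial is P(z) = 1 + 1.472z - 1.486z^2.
Stationarity requires all roots to lie outside the unit circle, i.e. |z| > 1 for every root.
Set 1 + (1.472) z + (-1.486) z^2 = 0, i.e. a z^2 + b z + c = 0 with a = -1.486, b = 1.472, c = 1.
Discriminant D = b^2 - 4ac = (1.472)^2 - 4*(-1.486)*1 = 2.166784 - (-5.944) = 8.110784.
D >= 0, so the roots are real: z = (-b +/- sqrt(D)) / (2a) = (-1.472 +/- 2.847944) / (-2.972).
  z_1 = (-1.472 + 2.847944) / (-2.972) = -0.463,   |z_1| = 0.463.
  z_2 = (-1.472 - 2.847944) / (-2.972) = 1.4535,   |z_2| = 1.4535.
Moduli of all roots: 0.4630, 1.4535.
All moduli strictly greater than 1? No.
Verdict: Not stationary.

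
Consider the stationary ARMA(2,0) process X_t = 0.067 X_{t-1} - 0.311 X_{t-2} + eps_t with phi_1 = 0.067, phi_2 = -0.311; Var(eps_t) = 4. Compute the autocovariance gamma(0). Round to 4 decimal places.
\gamma(0) = 4.4399

Multiply the model equation by X_{t-k} and take expectations. With theta_0 = psi_0 = 1 and psi_j the MA(infinity) weights, this gives
  gamma(k) - sum_i phi_i gamma(k-i) = c_k,
  c_k = sigma^2 * sum_{j=k..q} theta_j psi_{j-k}   (c_k = 0 for k > q),
using gamma(-m) = gamma(m).
Pure AR (q = 0): c_0 = sigma^2 = 4, c_k = 0 for k >= 1.
Equations for k = 0, 1, 2 (AR order 2, c_2 = 0):
  (E0) gamma(0) = phi_1 gamma(1) + phi_2 gamma(2) + c_0
  (E1) gamma(1) = phi_1 gamma(0) + phi_2 gamma(1) + c_1
  (E2) gamma(2) = phi_1 gamma(1) + phi_2 gamma(0)
From (E1): gamma(1) = A gamma(0) + B with
  A = phi_1 / (1 - phi_2) = 0.067 / 1.311 = 0.051106,   B = c_1 / (1 - phi_2) = 0 / 1.311 = 0.
Insert (E2) into (E0): gamma(0) (1 - phi_2^2) = phi_1 (1 + phi_2) gamma(1) + c_0.
  phi_1 (1 + phi_2) = (0.067)(0.689) = 0.046163,   1 - phi_2^2 = 0.903279.
Replace gamma(1) by A gamma(0) + B and collect gamma(0):
  gamma(0) [0.903279 - (0.046163)(0.051106)] = c_0 = 4
  gamma(0) * 0.90092 = 4
  gamma(0) = 4 / 0.90092 = 4.439907.
Therefore gamma(0) = 4.4399 (to 4 decimal places).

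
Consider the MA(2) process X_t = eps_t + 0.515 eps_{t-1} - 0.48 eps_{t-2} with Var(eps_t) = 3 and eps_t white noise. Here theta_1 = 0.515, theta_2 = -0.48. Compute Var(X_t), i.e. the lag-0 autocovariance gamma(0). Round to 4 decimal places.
\gamma(0) = 4.4869

For an MA(q) process X_t = eps_t + sum_i theta_i eps_{t-i} with
Var(eps_t) = sigma^2, the variance is
  gamma(0) = sigma^2 * (1 + sum_i theta_i^2).
  sum_i theta_i^2 = (0.515)^2 + (-0.48)^2 = 0.265225 + 0.2304 = 0.495625.
  gamma(0) = 3 * (1 + 0.495625) = 3 * 1.495625 = 4.486875, which rounds to 4.4869.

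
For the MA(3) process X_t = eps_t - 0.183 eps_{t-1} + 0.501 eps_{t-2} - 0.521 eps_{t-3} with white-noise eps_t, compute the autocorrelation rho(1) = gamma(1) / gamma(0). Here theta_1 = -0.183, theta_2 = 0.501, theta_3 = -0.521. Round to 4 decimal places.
\rho(1) = -0.3443

For an MA(q) process with theta_0 = 1, the autocovariance is
  gamma(k) = sigma^2 * sum_{i=0..q-k} theta_i * theta_{i+k},
and rho(k) = gamma(k) / gamma(0). Sigma^2 cancels.
  numerator   = (1)*(-0.183) + (-0.183)*(0.501) + (0.501)*(-0.521) = -0.535704.
  denominator = (1)^2 + (-0.183)^2 + (0.501)^2 + (-0.521)^2 = 1.555931.
  rho(1) = -0.535704 / 1.555931 = -0.3443.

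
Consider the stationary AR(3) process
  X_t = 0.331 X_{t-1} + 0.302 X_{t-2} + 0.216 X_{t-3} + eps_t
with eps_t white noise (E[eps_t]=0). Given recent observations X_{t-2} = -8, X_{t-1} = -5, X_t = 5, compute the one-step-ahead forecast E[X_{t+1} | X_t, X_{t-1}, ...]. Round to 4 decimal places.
E[X_{t+1} \mid \mathcal F_t] = -1.5830

For an AR(p) model X_t = c + sum_i phi_i X_{t-i} + eps_t, the
one-step-ahead conditional mean is
  E[X_{t+1} | X_t, ...] = c + sum_i phi_i X_{t+1-i}.
Substitute known values:
  E[X_{t+1} | ...] = (0.331) * (5) + (0.302) * (-5) + (0.216) * (-8)
                   = -1.5830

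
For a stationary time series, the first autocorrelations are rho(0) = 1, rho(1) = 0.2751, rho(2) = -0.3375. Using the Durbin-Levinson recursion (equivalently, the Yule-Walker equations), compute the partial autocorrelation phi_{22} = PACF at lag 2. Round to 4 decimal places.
\phi_{22} = -0.4470

The PACF at lag k is phi_{kk}, the last component of the solution
to the Yule-Walker system G_k phi = r_k where
  (G_k)_{ij} = rho(|i - j|), (r_k)_i = rho(i), i,j = 1..k.
Equivalently, Durbin-Levinson gives phi_{kk} iteratively:
  phi_{11} = rho(1)
  phi_{kk} = [rho(k) - sum_{j=1..k-1} phi_{k-1,j} rho(k-j)]
            / [1 - sum_{j=1..k-1} phi_{k-1,j} rho(j)],
  phi_{k,j} = phi_{k-1,j} - phi_{kk} phi_{k-1,k-j},  j = 1..k-1.
Step k = 1:
  phi_11 = rho(1) = 0.2751.
Step k = 2:
  phi_22 = [rho(2) - phi_11 rho(1)] / [1 - phi_11 rho(1)] = [-0.3375 - (0.2751)(0.2751)] / [1 - (0.2751)(0.2751)]
         = -0.41318001 / 0.92431999 = -0.447.
Therefore phi_{22} = -0.4470.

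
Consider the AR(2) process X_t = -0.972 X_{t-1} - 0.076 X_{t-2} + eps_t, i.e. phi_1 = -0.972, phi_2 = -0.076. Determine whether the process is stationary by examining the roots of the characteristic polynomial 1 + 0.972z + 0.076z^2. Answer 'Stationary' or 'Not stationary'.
\text{Stationary}

The AR(p) characteristic polynomial is P(z) = 1 + 0.972z + 0.076z^2.
Stationarity requires all roots to lie outside the unit circle, i.e. |z| > 1 for every root.
Set 1 + (0.972) z + (0.076) z^2 = 0, i.e. a z^2 + b z + c = 0 with a = 0.076, b = 0.972, c = 1.
Discriminant D = b^2 - 4ac = (0.972)^2 - 4*(0.076)*1 = 0.944784 - (0.304) = 0.640784.
D >= 0, so the roots are real: z = (-b +/- sqrt(D)) / (2a) = (-0.972 +/- 0.80049) / (0.152).
  z_1 = (-0.972 + 0.80049) / (0.152) = -1.1284,   |z_1| = 1.1284.
  z_2 = (-0.972 - 0.80049) / (0.152) = -11.6611,   |z_2| = 11.6611.
Moduli of all roots: 1.1284, 11.6611.
All moduli strictly greater than 1? Yes.
Verdict: Stationary.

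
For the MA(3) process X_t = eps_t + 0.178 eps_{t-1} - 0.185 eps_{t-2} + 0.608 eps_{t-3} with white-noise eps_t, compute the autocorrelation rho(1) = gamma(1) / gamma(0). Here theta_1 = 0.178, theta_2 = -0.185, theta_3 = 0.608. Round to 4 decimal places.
\rho(1) = 0.0227

For an MA(q) process with theta_0 = 1, the autocovariance is
  gamma(k) = sigma^2 * sum_{i=0..q-k} theta_i * theta_{i+k},
and rho(k) = gamma(k) / gamma(0). Sigma^2 cancels.
  numerator   = (1)*(0.178) + (0.178)*(-0.185) + (-0.185)*(0.608) = 0.03259.
  denominator = (1)^2 + (0.178)^2 + (-0.185)^2 + (0.608)^2 = 1.435573.
  rho(1) = 0.03259 / 1.435573 = 0.0227.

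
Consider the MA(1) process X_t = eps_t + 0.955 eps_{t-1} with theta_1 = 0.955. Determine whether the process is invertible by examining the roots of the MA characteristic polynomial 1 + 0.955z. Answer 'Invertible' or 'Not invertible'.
\text{Invertible}

The MA(q) characteristic polynomial is P(z) = 1 + 0.955z.
Invertibility requires all roots to lie outside the unit circle, i.e. |z| > 1 for every root.
This is linear in z: 1 + (0.955) z = 0  =>  z = -1/(0.955) = -1.04712,  |z| = 1.04712.
Moduli of all roots: 1.0471.
All moduli strictly greater than 1? Yes.
Verdict: Invertible.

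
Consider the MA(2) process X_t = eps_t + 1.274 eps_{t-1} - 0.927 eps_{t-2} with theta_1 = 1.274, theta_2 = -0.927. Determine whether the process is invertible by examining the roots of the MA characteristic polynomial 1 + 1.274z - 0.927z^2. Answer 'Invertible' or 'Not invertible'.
\text{Not invertible}

The MA(q) characteristic polynomial is P(z) = 1 + 1.274z - 0.927z^2.
Invertibility requires all roots to lie outside the unit circle, i.e. |z| > 1 for every root.
Set 1 + (1.274) z + (-0.927) z^2 = 0, i.e. a z^2 + b z + c = 0 with a = -0.927, b = 1.274, c = 1.
Discriminant D = b^2 - 4ac = (1.274)^2 - 4*(-0.927)*1 = 1.623076 - (-3.708) = 5.331076.
D >= 0, so the roots are real: z = (-b +/- sqrt(D)) / (2a) = (-1.274 +/- 2.308912) / (-1.854).
  z_1 = (-1.274 + 2.308912) / (-1.854) = -0.5582,   |z_1| = 0.5582.
  z_2 = (-1.274 - 2.308912) / (-1.854) = 1.9325,   |z_2| = 1.9325.
Moduli of all roots: 0.5582, 1.9325.
All moduli strictly greater than 1? No.
Verdict: Not invertible.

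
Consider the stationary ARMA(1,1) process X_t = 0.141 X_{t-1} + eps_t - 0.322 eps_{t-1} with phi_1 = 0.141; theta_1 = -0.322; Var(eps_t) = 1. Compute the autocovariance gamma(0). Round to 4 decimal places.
\gamma(0) = 1.0334

Multiply the model equation by X_{t-k} and take expectations. With theta_0 = psi_0 = 1 and psi_j the MA(infinity) weights, this gives
  gamma(k) - sum_i phi_i gamma(k-i) = c_k,
  c_k = sigma^2 * sum_{j=k..q} theta_j psi_{j-k}   (c_k = 0 for k > q),
using gamma(-m) = gamma(m).
psi-weights needed (psi_j = theta_j + sum_i phi_i psi_{j-i}):
  psi_1 = theta_1 + phi_1 = -0.322 + (0.141) = -0.181
Right-hand sides:
  c_0 = sigma^2 (1 + theta_1 psi_1) = 1 * (1 + (-0.322)(-0.181)) = 1 * 1.058282 = 1.058282
  c_1 = sigma^2 theta_1 = 1 * (-0.322) = -0.322
  c_2 = 0
Equations for k = 0 and k = 1 (AR order 1):
  gamma(0) = phi_1 gamma(1) + c_0
  gamma(1) = phi_1 gamma(0) + c_1
Substituting the second into the first: gamma(0) (1 - phi_1^2) = c_0 + phi_1 c_1, so
  gamma(0) = (c_0 + phi_1 c_1) / (1 - phi_1^2) = (1.058282 + (0.141)(-0.322)) / (1 - (0.141)^2) = 1.01288 / 0.980119 = 1.033426.
Therefore gamma(0) = 1.0334 (to 4 decimal places).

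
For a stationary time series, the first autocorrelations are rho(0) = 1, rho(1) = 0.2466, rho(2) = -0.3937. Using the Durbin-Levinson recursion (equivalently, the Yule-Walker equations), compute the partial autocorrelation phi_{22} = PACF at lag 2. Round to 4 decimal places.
\phi_{22} = -0.4839

The PACF at lag k is phi_{kk}, the last component of the solution
to the Yule-Walker system G_k phi = r_k where
  (G_k)_{ij} = rho(|i - j|), (r_k)_i = rho(i), i,j = 1..k.
Equivalently, Durbin-Levinson gives phi_{kk} iteratively:
  phi_{11} = rho(1)
  phi_{kk} = [rho(k) - sum_{j=1..k-1} phi_{k-1,j} rho(k-j)]
            / [1 - sum_{j=1..k-1} phi_{k-1,j} rho(j)],
  phi_{k,j} = phi_{k-1,j} - phi_{kk} phi_{k-1,k-j},  j = 1..k-1.
Step k = 1:
  phi_11 = rho(1) = 0.2466.
Step k = 2:
  phi_22 = [rho(2) - phi_11 rho(1)] / [1 - phi_11 rho(1)] = [-0.3937 - (0.2466)(0.2466)] / [1 - (0.2466)(0.2466)]
         = -0.45451156 / 0.93918844 = -0.4839.
Therefore phi_{22} = -0.4839.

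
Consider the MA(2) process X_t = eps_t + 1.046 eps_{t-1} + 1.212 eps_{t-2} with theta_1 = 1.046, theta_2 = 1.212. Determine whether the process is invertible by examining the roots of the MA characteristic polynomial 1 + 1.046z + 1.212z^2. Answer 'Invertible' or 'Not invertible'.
\text{Not invertible}

The MA(q) characteristic polynomial is P(z) = 1 + 1.046z + 1.212z^2.
Invertibility requires all roots to lie outside the unit circle, i.e. |z| > 1 for every root.
Set 1 + (1.046) z + (1.212) z^2 = 0, i.e. a z^2 + b z + c = 0 with a = 1.212, b = 1.046, c = 1.
Discriminant D = b^2 - 4ac = (1.046)^2 - 4*(1.212)*1 = 1.094116 - (4.848) = -3.753884.
D < 0, so the roots are the complex-conjugate pair z = (-b +/- i sqrt(-D)) / (2a) = -0.4315 +/- 0.7993i.
For a conjugate pair |z|^2 = z * conj(z) = (product of roots) = c/a = 1/(1.212) = 0.825083, so |z| = sqrt(0.825083) = 0.9083 for both roots.
Moduli of all roots: 0.9083, 0.9083.
All moduli strictly greater than 1? No.
Verdict: Not invertible.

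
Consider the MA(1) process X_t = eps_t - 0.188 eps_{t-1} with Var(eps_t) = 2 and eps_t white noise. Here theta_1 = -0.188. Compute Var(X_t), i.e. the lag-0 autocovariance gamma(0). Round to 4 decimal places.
\gamma(0) = 2.0707

For an MA(q) process X_t = eps_t + sum_i theta_i eps_{t-i} with
Var(eps_t) = sigma^2, the variance is
  gamma(0) = sigma^2 * (1 + sum_i theta_i^2).
  sum_i theta_i^2 = (-0.188)^2 = 0.035344.
  gamma(0) = 2 * (1 + 0.035344) = 2 * 1.035344 = 2.070688, which rounds to 2.0707.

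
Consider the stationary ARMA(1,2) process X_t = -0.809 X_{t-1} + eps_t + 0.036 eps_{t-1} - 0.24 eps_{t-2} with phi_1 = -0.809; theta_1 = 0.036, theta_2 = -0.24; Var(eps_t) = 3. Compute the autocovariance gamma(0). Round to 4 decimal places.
\gamma(0) = 6.0820

Multiply the model equation by X_{t-k} and take expectations. With theta_0 = psi_0 = 1 and psi_j the MA(infinity) weights, this gives
  gamma(k) - sum_i phi_i gamma(k-i) = c_k,
  c_k = sigma^2 * sum_{j=k..q} theta_j psi_{j-k}   (c_k = 0 for k > q),
using gamma(-m) = gamma(m).
psi-weights needed (psi_j = theta_j + sum_i phi_i psi_{j-i}):
  psi_1 = theta_1 + phi_1 = 0.036 + (-0.809) = -0.773
  psi_2 = theta_2 + phi_1 psi_1 = -0.24 + (-0.809)(-0.773) = 0.385357
Right-hand sides:
  c_0 = sigma^2 (1 + theta_1 psi_1 + theta_2 psi_2) = 3 * (1 + (0.036)(-0.773) + (-0.24)(0.385357)) = 3 * 0.879686 = 2.639059
  c_1 = sigma^2 (theta_1 + theta_2 psi_1) = 3 * (0.036 + (-0.24)(-0.773)) = 0.66456
  c_2 = sigma^2 theta_2 = 3 * (-0.24) = -0.72
Equations for k = 0 and k = 1 (AR order 1):
  gamma(0) = phi_1 gamma(1) + c_0
  gamma(1) = phi_1 gamma(0) + c_1
Substituting the second into the first: gamma(0) (1 - phi_1^2) = c_0 + phi_1 c_1, so
  gamma(0) = (c_0 + phi_1 c_1) / (1 - phi_1^2) = (2.639059 + (-0.809)(0.66456)) / (1 - (-0.809)^2) = 2.10143 / 0.345519 = 6.081952.
Therefore gamma(0) = 6.0820 (to 4 decimal places).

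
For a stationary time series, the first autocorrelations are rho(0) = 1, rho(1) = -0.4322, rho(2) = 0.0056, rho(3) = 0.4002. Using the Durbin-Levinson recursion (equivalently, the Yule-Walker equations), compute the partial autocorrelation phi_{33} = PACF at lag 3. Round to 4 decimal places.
\phi_{33} = 0.3971

The PACF at lag k is phi_{kk}, the last component of the solution
to the Yule-Walker system G_k phi = r_k where
  (G_k)_{ij} = rho(|i - j|), (r_k)_i = rho(i), i,j = 1..k.
Equivalently, Durbin-Levinson gives phi_{kk} iteratively:
  phi_{11} = rho(1)
  phi_{kk} = [rho(k) - sum_{j=1..k-1} phi_{k-1,j} rho(k-j)]
            / [1 - sum_{j=1..k-1} phi_{k-1,j} rho(j)],
  phi_{k,j} = phi_{k-1,j} - phi_{kk} phi_{k-1,k-j},  j = 1..k-1.
Step k = 1:
  phi_11 = rho(1) = -0.4322.
Step k = 2:
  phi_22 = [rho(2) - phi_11 rho(1)] / [1 - phi_11 rho(1)] = [0.0056 - (-0.4322)(-0.4322)] / [1 - (-0.4322)(-0.4322)]
         = -0.18119684 / 0.81320316 = -0.222819.
  Update: phi_21 = phi_11 - phi_22 phi_11 = -0.4322 - (-0.222819)(-0.4322) = -0.528502.
Step k = 3:
  phi_33 = [rho(3) - phi_21 rho(2) - phi_22 rho(1)] / [1 - phi_21 rho(1) - phi_22 rho(2)]
    numerator   = 0.4002 - (-0.528502)(0.0056) - (-0.222819)(-0.4322) = 0.30685739
    denominator = 1 - (-0.528502)(-0.4322) - (-0.222819)(0.0056) = 0.77282912
  phi_33 = 0.30685739 / 0.77282912 = 0.3971.
Therefore phi_{33} = 0.3971.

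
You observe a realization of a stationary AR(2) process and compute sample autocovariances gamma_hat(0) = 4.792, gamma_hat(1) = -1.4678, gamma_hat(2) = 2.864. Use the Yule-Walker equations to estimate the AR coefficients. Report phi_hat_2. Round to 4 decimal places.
\hat\phi_{2} = 0.5560

The Yule-Walker equations for an AR(p) process read, in matrix form,
  Gamma_p phi = r_p,   with   (Gamma_p)_{ij} = gamma(|i - j|),
                       (r_p)_i = gamma(i),   i,j = 1..p.
Substitute the sample gammas (Toeplitz matrix and right-hand side of size 2):
  Gamma_p = [[4.792, -1.4678], [-1.4678, 4.792]]
  r_p     = [-1.4678, 2.864]
Written out:
  4.792 phi_1 - 1.4678 phi_2 = -1.4678
  -1.4678 phi_1 + 4.792 phi_2 = 2.864
Solve by Cramer's rule:
  det = gamma(0)^2 - gamma(1)^2 = (4.792)^2 - (-1.4678)^2 = 22.963264 - 2.15443684 = 20.80882716
  phi_hat_1 = [gamma(1) gamma(0) - gamma(1) gamma(2)] / det = [(-1.4678)(4.792) - (-1.4678)(2.864)] / 20.80882716 = -2.8299184 / 20.80882716 = -0.136
  phi_hat_2 = [gamma(0) gamma(2) - gamma(1)^2] / det = [(4.792)(2.864) - (-1.4678)^2] / 20.80882716 = 11.56985116 / 20.80882716 = 0.556
So phi_hat = [-0.1360, 0.5560].
Therefore phi_hat_2 = 0.5560.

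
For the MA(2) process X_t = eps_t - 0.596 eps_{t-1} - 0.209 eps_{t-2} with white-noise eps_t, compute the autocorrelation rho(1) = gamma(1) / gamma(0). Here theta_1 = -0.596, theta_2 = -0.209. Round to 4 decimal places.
\rho(1) = -0.3370

For an MA(q) process with theta_0 = 1, the autocovariance is
  gamma(k) = sigma^2 * sum_{i=0..q-k} theta_i * theta_{i+k},
and rho(k) = gamma(k) / gamma(0). Sigma^2 cancels.
  numerator   = (1)*(-0.596) + (-0.596)*(-0.209) = -0.471436.
  denominator = (1)^2 + (-0.596)^2 + (-0.209)^2 = 1.398897.
  rho(1) = -0.471436 / 1.398897 = -0.3370.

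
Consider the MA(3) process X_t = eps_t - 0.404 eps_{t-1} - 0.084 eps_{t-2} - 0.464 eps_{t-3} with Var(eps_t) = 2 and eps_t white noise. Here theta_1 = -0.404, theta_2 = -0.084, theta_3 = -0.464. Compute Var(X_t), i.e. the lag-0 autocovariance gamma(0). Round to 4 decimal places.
\gamma(0) = 2.7711

For an MA(q) process X_t = eps_t + sum_i theta_i eps_{t-i} with
Var(eps_t) = sigma^2, the variance is
  gamma(0) = sigma^2 * (1 + sum_i theta_i^2).
  sum_i theta_i^2 = (-0.404)^2 + (-0.084)^2 + (-0.464)^2 = 0.163216 + 0.007056 + 0.215296 = 0.385568.
  gamma(0) = 2 * (1 + 0.385568) = 2 * 1.385568 = 2.771136, which rounds to 2.7711.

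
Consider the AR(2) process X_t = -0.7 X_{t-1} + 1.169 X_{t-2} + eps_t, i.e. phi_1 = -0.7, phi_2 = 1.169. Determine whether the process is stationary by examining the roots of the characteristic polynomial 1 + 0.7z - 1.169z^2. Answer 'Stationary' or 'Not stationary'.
\text{Not stationary}

The AR(p) characteristic polynomial is P(z) = 1 + 0.7z - 1.169z^2.
Stationarity requires all roots to lie outside the unit circle, i.e. |z| > 1 for every root.
Set 1 + (0.7) z + (-1.169) z^2 = 0, i.e. a z^2 + b z + c = 0 with a = -1.169, b = 0.7, c = 1.
Discriminant D = b^2 - 4ac = (0.7)^2 - 4*(-1.169)*1 = 0.49 - (-4.676) = 5.166.
D >= 0, so the roots are real: z = (-b +/- sqrt(D)) / (2a) = (-0.7 +/- 2.272884) / (-2.338).
  z_1 = (-0.7 + 2.272884) / (-2.338) = -0.6727,   |z_1| = 0.6727.
  z_2 = (-0.7 - 2.272884) / (-2.338) = 1.2715,   |z_2| = 1.2715.
Moduli of all roots: 0.6727, 1.2715.
All moduli strictly greater than 1? No.
Verdict: Not stationary.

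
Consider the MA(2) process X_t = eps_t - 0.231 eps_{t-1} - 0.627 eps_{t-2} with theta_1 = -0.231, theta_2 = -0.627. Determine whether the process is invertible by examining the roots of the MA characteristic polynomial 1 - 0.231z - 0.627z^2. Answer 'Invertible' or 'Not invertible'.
\text{Invertible}

The MA(q) characteristic polynomial is P(z) = 1 - 0.231z - 0.627z^2.
Invertibility requires all roots to lie outside the unit circle, i.e. |z| > 1 for every root.
Set 1 + (-0.231) z + (-0.627) z^2 = 0, i.e. a z^2 + b z + c = 0 with a = -0.627, b = -0.231, c = 1.
Discriminant D = b^2 - 4ac = (-0.231)^2 - 4*(-0.627)*1 = 0.053361 - (-2.508) = 2.561361.
D >= 0, so the roots are real: z = (-b +/- sqrt(D)) / (2a) = (0.231 +/- 1.600425) / (-1.254).
  z_1 = (0.231 + 1.600425) / (-1.254) = -1.4605,   |z_1| = 1.4605.
  z_2 = (0.231 - 1.600425) / (-1.254) = 1.092,   |z_2| = 1.092.
Moduli of all roots: 1.4605, 1.0920.
All moduli strictly greater than 1? Yes.
Verdict: Invertible.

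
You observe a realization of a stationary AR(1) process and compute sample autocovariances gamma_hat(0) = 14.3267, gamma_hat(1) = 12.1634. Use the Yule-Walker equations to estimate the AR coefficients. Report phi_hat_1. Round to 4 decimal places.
\hat\phi_{1} = 0.8490

The Yule-Walker equations for an AR(p) process read, in matrix form,
  Gamma_p phi = r_p,   with   (Gamma_p)_{ij} = gamma(|i - j|),
                       (r_p)_i = gamma(i),   i,j = 1..p.
Substitute the sample gammas (Toeplitz matrix and right-hand side of size 1):
  Gamma_p = [[14.3267]]
  r_p     = [12.1634]
With p = 1 this is the single equation gamma(0) phi_1 = gamma(1):
  phi_hat_1 = gamma(1) / gamma(0) = 12.1634 / 14.3267 = 0.8490.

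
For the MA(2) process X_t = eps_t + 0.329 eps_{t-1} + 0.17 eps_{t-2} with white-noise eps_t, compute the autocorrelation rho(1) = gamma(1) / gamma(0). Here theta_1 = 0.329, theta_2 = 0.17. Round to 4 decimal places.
\rho(1) = 0.3385

For an MA(q) process with theta_0 = 1, the autocovariance is
  gamma(k) = sigma^2 * sum_{i=0..q-k} theta_i * theta_{i+k},
and rho(k) = gamma(k) / gamma(0). Sigma^2 cancels.
  numerator   = (1)*(0.329) + (0.329)*(0.17) = 0.38493.
  denominator = (1)^2 + (0.329)^2 + (0.17)^2 = 1.137141.
  rho(1) = 0.38493 / 1.137141 = 0.3385.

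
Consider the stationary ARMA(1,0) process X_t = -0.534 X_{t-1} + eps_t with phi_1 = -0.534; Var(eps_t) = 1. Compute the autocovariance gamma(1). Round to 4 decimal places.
\gamma(1) = -0.7470

Multiply the model equation by X_{t-k} and take expectations. With theta_0 = psi_0 = 1 and psi_j the MA(infinity) weights, this gives
  gamma(k) - sum_i phi_i gamma(k-i) = c_k,
  c_k = sigma^2 * sum_{j=k..q} theta_j psi_{j-k}   (c_k = 0 for k > q),
using gamma(-m) = gamma(m).
Pure AR (q = 0): c_0 = sigma^2 = 1, c_k = 0 for k >= 1.
Equations for k = 0 and k = 1 (AR order 1):
  gamma(0) = phi_1 gamma(1) + c_0
  gamma(1) = phi_1 gamma(0) + c_1
Substituting the second into the first: gamma(0) (1 - phi_1^2) = c_0 + phi_1 c_1, so
  gamma(0) = c_0 / (1 - phi_1^2) = 1 / (1 - (-0.534)^2) = 1 / 0.714844 = 1.398907.
  gamma(1) = phi_1 gamma(0) = (-0.534)(1.398907) = -0.747016.
Therefore gamma(1) = -0.7470 (to 4 decimal places).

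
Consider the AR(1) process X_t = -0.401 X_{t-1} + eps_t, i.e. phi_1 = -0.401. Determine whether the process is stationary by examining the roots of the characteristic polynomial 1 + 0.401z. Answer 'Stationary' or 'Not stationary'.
\text{Stationary}

The AR(p) characteristic polynomial is P(z) = 1 + 0.401z.
Stationarity requires all roots to lie outside the unit circle, i.e. |z| > 1 for every root.
This is linear in z: 1 + (0.401) z = 0  =>  z = -1/(0.401) = -2.493766,  |z| = 2.493766.
Moduli of all roots: 2.4938.
All moduli strictly greater than 1? Yes.
Verdict: Stationary.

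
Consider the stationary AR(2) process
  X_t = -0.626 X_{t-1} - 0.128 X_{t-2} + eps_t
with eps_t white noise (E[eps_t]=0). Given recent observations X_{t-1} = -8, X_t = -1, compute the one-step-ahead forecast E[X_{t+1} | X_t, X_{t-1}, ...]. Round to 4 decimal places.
E[X_{t+1} \mid \mathcal F_t] = 1.6500

For an AR(p) model X_t = c + sum_i phi_i X_{t-i} + eps_t, the
one-step-ahead conditional mean is
  E[X_{t+1} | X_t, ...] = c + sum_i phi_i X_{t+1-i}.
Substitute known values:
  E[X_{t+1} | ...] = (-0.626) * (-1) + (-0.128) * (-8)
                   = 1.6500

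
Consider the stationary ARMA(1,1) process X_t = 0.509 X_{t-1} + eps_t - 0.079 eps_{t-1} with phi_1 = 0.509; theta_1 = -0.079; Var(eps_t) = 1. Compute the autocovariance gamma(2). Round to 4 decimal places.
\gamma(2) = 0.2835

Multiply the model equation by X_{t-k} and take expectations. With theta_0 = psi_0 = 1 and psi_j the MA(infinity) weights, this gives
  gamma(k) - sum_i phi_i gamma(k-i) = c_k,
  c_k = sigma^2 * sum_{j=k..q} theta_j psi_{j-k}   (c_k = 0 for k > q),
using gamma(-m) = gamma(m).
psi-weights needed (psi_j = theta_j + sum_i phi_i psi_{j-i}):
  psi_1 = theta_1 + phi_1 = -0.079 + (0.509) = 0.43
Right-hand sides:
  c_0 = sigma^2 (1 + theta_1 psi_1) = 1 * (1 + (-0.079)(0.43)) = 1 * 0.96603 = 0.96603
  c_1 = sigma^2 theta_1 = 1 * (-0.079) = -0.079
  c_2 = 0
Equations for k = 0 and k = 1 (AR order 1):
  gamma(0) = phi_1 gamma(1) + c_0
  gamma(1) = phi_1 gamma(0) + c_1
Substituting the second into the first: gamma(0) (1 - phi_1^2) = c_0 + phi_1 c_1, so
  gamma(0) = (c_0 + phi_1 c_1) / (1 - phi_1^2) = (0.96603 + (0.509)(-0.079)) / (1 - (0.509)^2) = 0.925819 / 0.740919 = 1.249555.
  gamma(1) = phi_1 gamma(0) + c_1 = (0.509)(1.249555) + (-0.079) = 0.557023.
For k = 2 (> q): gamma(2) = phi_1 gamma(1) = (0.509)(0.557023) = 0.283525.
Therefore gamma(2) = 0.2835 (to 4 decimal places).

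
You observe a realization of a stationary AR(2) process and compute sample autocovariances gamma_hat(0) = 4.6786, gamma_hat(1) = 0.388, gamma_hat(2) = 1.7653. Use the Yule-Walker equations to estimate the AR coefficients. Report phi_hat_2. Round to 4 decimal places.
\hat\phi_{2} = 0.3730

The Yule-Walker equations for an AR(p) process read, in matrix form,
  Gamma_p phi = r_p,   with   (Gamma_p)_{ij} = gamma(|i - j|),
                       (r_p)_i = gamma(i),   i,j = 1..p.
Substitute the sample gammas (Toeplitz matrix and right-hand side of size 2):
  Gamma_p = [[4.6786, 0.388], [0.388, 4.6786]]
  r_p     = [0.388, 1.7653]
Written out:
  4.6786 phi_1 + 0.388 phi_2 = 0.388
  0.388 phi_1 + 4.6786 phi_2 = 1.7653
Solve by Cramer's rule:
  det = gamma(0)^2 - gamma(1)^2 = (4.6786)^2 - (0.388)^2 = 21.88929796 - 0.150544 = 21.73875396
  phi_hat_1 = [gamma(1) gamma(0) - gamma(1) gamma(2)] / det = [(0.388)(4.6786) - (0.388)(1.7653)] / 21.73875396 = 1.1303604 / 21.73875396 = 0.052
  phi_hat_2 = [gamma(0) gamma(2) - gamma(1)^2] / det = [(4.6786)(1.7653) - (0.388)^2] / 21.73875396 = 8.10858858 / 21.73875396 = 0.373
So phi_hat = [0.0520, 0.3730].
Therefore phi_hat_2 = 0.3730.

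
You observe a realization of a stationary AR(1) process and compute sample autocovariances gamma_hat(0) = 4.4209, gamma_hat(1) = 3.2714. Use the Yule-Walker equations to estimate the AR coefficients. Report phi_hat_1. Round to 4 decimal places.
\hat\phi_{1} = 0.7400

The Yule-Walker equations for an AR(p) process read, in matrix form,
  Gamma_p phi = r_p,   with   (Gamma_p)_{ij} = gamma(|i - j|),
                       (r_p)_i = gamma(i),   i,j = 1..p.
Substitute the sample gammas (Toeplitz matrix and right-hand side of size 1):
  Gamma_p = [[4.4209]]
  r_p     = [3.2714]
With p = 1 this is the single equation gamma(0) phi_1 = gamma(1):
  phi_hat_1 = gamma(1) / gamma(0) = 3.2714 / 4.4209 = 0.7400.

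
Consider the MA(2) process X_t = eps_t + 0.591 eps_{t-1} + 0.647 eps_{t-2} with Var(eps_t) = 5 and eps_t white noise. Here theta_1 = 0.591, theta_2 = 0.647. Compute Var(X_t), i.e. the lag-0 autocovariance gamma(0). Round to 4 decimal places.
\gamma(0) = 8.8395

For an MA(q) process X_t = eps_t + sum_i theta_i eps_{t-i} with
Var(eps_t) = sigma^2, the variance is
  gamma(0) = sigma^2 * (1 + sum_i theta_i^2).
  sum_i theta_i^2 = (0.591)^2 + (0.647)^2 = 0.349281 + 0.418609 = 0.76789.
  gamma(0) = 5 * (1 + 0.76789) = 5 * 1.76789 = 8.83945, which rounds to 8.8395.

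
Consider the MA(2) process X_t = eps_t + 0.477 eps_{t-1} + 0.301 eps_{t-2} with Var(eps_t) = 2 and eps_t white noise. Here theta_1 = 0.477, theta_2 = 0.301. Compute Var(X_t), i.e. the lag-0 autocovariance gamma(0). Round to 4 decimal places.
\gamma(0) = 2.6363

For an MA(q) process X_t = eps_t + sum_i theta_i eps_{t-i} with
Var(eps_t) = sigma^2, the variance is
  gamma(0) = sigma^2 * (1 + sum_i theta_i^2).
  sum_i theta_i^2 = (0.477)^2 + (0.301)^2 = 0.227529 + 0.090601 = 0.31813.
  gamma(0) = 2 * (1 + 0.31813) = 2 * 1.31813 = 2.63626, which rounds to 2.6363.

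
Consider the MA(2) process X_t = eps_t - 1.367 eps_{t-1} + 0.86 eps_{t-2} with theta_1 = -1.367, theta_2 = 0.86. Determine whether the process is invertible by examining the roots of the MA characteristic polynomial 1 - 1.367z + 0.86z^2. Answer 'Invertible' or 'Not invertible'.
\text{Invertible}

The MA(q) characteristic polynomial is P(z) = 1 - 1.367z + 0.86z^2.
Invertibility requires all roots to lie outside the unit circle, i.e. |z| > 1 for every root.
Set 1 + (-1.367) z + (0.86) z^2 = 0, i.e. a z^2 + b z + c = 0 with a = 0.86, b = -1.367, c = 1.
Discriminant D = b^2 - 4ac = (-1.367)^2 - 4*(0.86)*1 = 1.868689 - (3.44) = -1.571311.
D < 0, so the roots are the complex-conjugate pair z = (-b +/- i sqrt(-D)) / (2a) = 0.7948 +/- 0.7288i.
For a conjugate pair |z|^2 = z * conj(z) = (product of roots) = c/a = 1/(0.86) = 1.162791, so |z| = sqrt(1.162791) = 1.0783 for both roots.
Moduli of all roots: 1.0783, 1.0783.
All moduli strictly greater than 1? Yes.
Verdict: Invertible.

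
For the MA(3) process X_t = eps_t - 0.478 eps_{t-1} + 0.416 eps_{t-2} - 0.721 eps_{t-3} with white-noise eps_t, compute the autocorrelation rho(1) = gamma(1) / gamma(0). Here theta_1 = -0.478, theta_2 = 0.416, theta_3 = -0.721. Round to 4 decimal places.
\rho(1) = -0.5084

For an MA(q) process with theta_0 = 1, the autocovariance is
  gamma(k) = sigma^2 * sum_{i=0..q-k} theta_i * theta_{i+k},
and rho(k) = gamma(k) / gamma(0). Sigma^2 cancels.
  numerator   = (1)*(-0.478) + (-0.478)*(0.416) + (0.416)*(-0.721) = -0.976784.
  denominator = (1)^2 + (-0.478)^2 + (0.416)^2 + (-0.721)^2 = 1.921381.
  rho(1) = -0.976784 / 1.921381 = -0.5084.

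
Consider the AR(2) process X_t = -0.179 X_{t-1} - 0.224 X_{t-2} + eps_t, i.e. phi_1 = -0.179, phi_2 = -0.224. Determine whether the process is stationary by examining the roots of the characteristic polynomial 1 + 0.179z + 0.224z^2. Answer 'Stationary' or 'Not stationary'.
\text{Stationary}

The AR(p) characteristic polynomial is P(z) = 1 + 0.179z + 0.224z^2.
Stationarity requires all roots to lie outside the unit circle, i.e. |z| > 1 for every root.
Set 1 + (0.179) z + (0.224) z^2 = 0, i.e. a z^2 + b z + c = 0 with a = 0.224, b = 0.179, c = 1.
Discriminant D = b^2 - 4ac = (0.179)^2 - 4*(0.224)*1 = 0.032041 - (0.896) = -0.863959.
D < 0, so the roots are the complex-conjugate pair z = (-b +/- i sqrt(-D)) / (2a) = -0.3996 +/- 2.0748i.
For a conjugate pair |z|^2 = z * conj(z) = (product of roots) = c/a = 1/(0.224) = 4.464286, so |z| = sqrt(4.464286) = 2.1129 for both roots.
Moduli of all roots: 2.1129, 2.1129.
All moduli strictly greater than 1? Yes.
Verdict: Stationary.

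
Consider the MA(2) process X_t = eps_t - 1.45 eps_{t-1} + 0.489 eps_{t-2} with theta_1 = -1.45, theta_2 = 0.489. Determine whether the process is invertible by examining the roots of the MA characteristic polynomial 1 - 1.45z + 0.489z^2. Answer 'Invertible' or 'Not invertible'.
\text{Invertible}

The MA(q) characteristic polynomial is P(z) = 1 - 1.45z + 0.489z^2.
Invertibility requires all roots to lie outside the unit circle, i.e. |z| > 1 for every root.
Set 1 + (-1.45) z + (0.489) z^2 = 0, i.e. a z^2 + b z + c = 0 with a = 0.489, b = -1.45, c = 1.
Discriminant D = b^2 - 4ac = (-1.45)^2 - 4*(0.489)*1 = 2.1025 - (1.956) = 0.1465.
D >= 0, so the roots are real: z = (-b +/- sqrt(D)) / (2a) = (1.45 +/- 0.382753) / (0.978).
  z_1 = (1.45 + 0.382753) / (0.978) = 1.874,   |z_1| = 1.874.
  z_2 = (1.45 - 0.382753) / (0.978) = 1.0913,   |z_2| = 1.0913.
Moduli of all roots: 1.8740, 1.0913.
All moduli strictly greater than 1? Yes.
Verdict: Invertible.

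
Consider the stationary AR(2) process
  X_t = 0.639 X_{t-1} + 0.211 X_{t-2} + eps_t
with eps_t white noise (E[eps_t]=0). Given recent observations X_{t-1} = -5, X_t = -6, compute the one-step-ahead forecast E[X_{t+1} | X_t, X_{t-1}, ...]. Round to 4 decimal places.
E[X_{t+1} \mid \mathcal F_t] = -4.8890

For an AR(p) model X_t = c + sum_i phi_i X_{t-i} + eps_t, the
one-step-ahead conditional mean is
  E[X_{t+1} | X_t, ...] = c + sum_i phi_i X_{t+1-i}.
Substitute known values:
  E[X_{t+1} | ...] = (0.639) * (-6) + (0.211) * (-5)
                   = -4.8890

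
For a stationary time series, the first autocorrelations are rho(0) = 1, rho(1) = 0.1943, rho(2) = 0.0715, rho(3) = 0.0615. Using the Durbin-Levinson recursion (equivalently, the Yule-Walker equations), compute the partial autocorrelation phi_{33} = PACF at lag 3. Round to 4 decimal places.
\phi_{33} = 0.0430

The PACF at lag k is phi_{kk}, the last component of the solution
to the Yule-Walker system G_k phi = r_k where
  (G_k)_{ij} = rho(|i - j|), (r_k)_i = rho(i), i,j = 1..k.
Equivalently, Durbin-Levinson gives phi_{kk} iteratively:
  phi_{11} = rho(1)
  phi_{kk} = [rho(k) - sum_{j=1..k-1} phi_{k-1,j} rho(k-j)]
            / [1 - sum_{j=1..k-1} phi_{k-1,j} rho(j)],
  phi_{k,j} = phi_{k-1,j} - phi_{kk} phi_{k-1,k-j},  j = 1..k-1.
Step k = 1:
  phi_11 = rho(1) = 0.1943.
Step k = 2:
  phi_22 = [rho(2) - phi_11 rho(1)] / [1 - phi_11 rho(1)] = [0.0715 - (0.1943)(0.1943)] / [1 - (0.1943)(0.1943)]
         = 0.03374751 / 0.96224751 = 0.035072.
  Update: phi_21 = phi_11 - phi_22 phi_11 = 0.1943 - (0.035072)(0.1943) = 0.187486.
Step k = 3:
  phi_33 = [rho(3) - phi_21 rho(2) - phi_22 rho(1)] / [1 - phi_21 rho(1) - phi_22 rho(2)]
    numerator   = 0.0615 - (0.187486)(0.0715) - (0.035072)(0.1943) = 0.04128038
    denominator = 1 - (0.187486)(0.1943) - (0.035072)(0.0715) = 0.96106393
  phi_33 = 0.04128038 / 0.96106393 = 0.043.
Therefore phi_{33} = 0.0430.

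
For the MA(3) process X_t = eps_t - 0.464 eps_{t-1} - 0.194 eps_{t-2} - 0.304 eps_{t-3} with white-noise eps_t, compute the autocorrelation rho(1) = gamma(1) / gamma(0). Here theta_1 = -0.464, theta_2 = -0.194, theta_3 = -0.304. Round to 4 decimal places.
\rho(1) = -0.2341

For an MA(q) process with theta_0 = 1, the autocovariance is
  gamma(k) = sigma^2 * sum_{i=0..q-k} theta_i * theta_{i+k},
and rho(k) = gamma(k) / gamma(0). Sigma^2 cancels.
  numerator   = (1)*(-0.464) + (-0.464)*(-0.194) + (-0.194)*(-0.304) = -0.315008.
  denominator = (1)^2 + (-0.464)^2 + (-0.194)^2 + (-0.304)^2 = 1.345348.
  rho(1) = -0.315008 / 1.345348 = -0.2341.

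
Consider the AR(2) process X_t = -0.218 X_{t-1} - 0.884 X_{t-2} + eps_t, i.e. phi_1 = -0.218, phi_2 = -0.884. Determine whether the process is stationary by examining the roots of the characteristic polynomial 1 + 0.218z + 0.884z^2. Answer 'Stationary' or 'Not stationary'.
\text{Stationary}

The AR(p) characteristic polynomial is P(z) = 1 + 0.218z + 0.884z^2.
Stationarity requires all roots to lie outside the unit circle, i.e. |z| > 1 for every root.
Set 1 + (0.218) z + (0.884) z^2 = 0, i.e. a z^2 + b z + c = 0 with a = 0.884, b = 0.218, c = 1.
Discriminant D = b^2 - 4ac = (0.218)^2 - 4*(0.884)*1 = 0.047524 - (3.536) = -3.488476.
D < 0, so the roots are the complex-conjugate pair z = (-b +/- i sqrt(-D)) / (2a) = -0.1233 +/- 1.0564i.
For a conjugate pair |z|^2 = z * conj(z) = (product of roots) = c/a = 1/(0.884) = 1.131222, so |z| = sqrt(1.131222) = 1.0636 for both roots.
Moduli of all roots: 1.0636, 1.0636.
All moduli strictly greater than 1? Yes.
Verdict: Stationary.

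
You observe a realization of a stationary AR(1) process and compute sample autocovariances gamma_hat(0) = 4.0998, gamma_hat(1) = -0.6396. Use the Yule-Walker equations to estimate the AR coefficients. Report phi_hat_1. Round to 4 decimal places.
\hat\phi_{1} = -0.1560

The Yule-Walker equations for an AR(p) process read, in matrix form,
  Gamma_p phi = r_p,   with   (Gamma_p)_{ij} = gamma(|i - j|),
                       (r_p)_i = gamma(i),   i,j = 1..p.
Substitute the sample gammas (Toeplitz matrix and right-hand side of size 1):
  Gamma_p = [[4.0998]]
  r_p     = [-0.6396]
With p = 1 this is the single equation gamma(0) phi_1 = gamma(1):
  phi_hat_1 = gamma(1) / gamma(0) = -0.6396 / 4.0998 = -0.1560.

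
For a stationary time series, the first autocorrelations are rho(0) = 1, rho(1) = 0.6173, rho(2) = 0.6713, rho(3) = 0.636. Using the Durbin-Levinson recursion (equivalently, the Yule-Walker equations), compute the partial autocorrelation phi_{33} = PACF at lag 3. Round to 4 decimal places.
\phi_{33} = 0.2619

The PACF at lag k is phi_{kk}, the last component of the solution
to the Yule-Walker system G_k phi = r_k where
  (G_k)_{ij} = rho(|i - j|), (r_k)_i = rho(i), i,j = 1..k.
Equivalently, Durbin-Levinson gives phi_{kk} iteratively:
  phi_{11} = rho(1)
  phi_{kk} = [rho(k) - sum_{j=1..k-1} phi_{k-1,j} rho(k-j)]
            / [1 - sum_{j=1..k-1} phi_{k-1,j} rho(j)],
  phi_{k,j} = phi_{k-1,j} - phi_{kk} phi_{k-1,k-j},  j = 1..k-1.
Step k = 1:
  phi_11 = rho(1) = 0.6173.
Step k = 2:
  phi_22 = [rho(2) - phi_11 rho(1)] / [1 - phi_11 rho(1)] = [0.6713 - (0.6173)(0.6173)] / [1 - (0.6173)(0.6173)]
         = 0.29024071 / 0.61894071 = 0.468931.
  Update: phi_21 = phi_11 - phi_22 phi_11 = 0.6173 - (0.468931)(0.6173) = 0.327829.
Step k = 3:
  phi_33 = [rho(3) - phi_21 rho(2) - phi_22 rho(1)] / [1 - phi_21 rho(1) - phi_22 rho(2)]
    numerator   = 0.636 - (0.327829)(0.6713) - (0.468931)(0.6173) = 0.12645728
    denominator = 1 - (0.327829)(0.6173) - (0.468931)(0.6713) = 0.48283774
  phi_33 = 0.12645728 / 0.48283774 = 0.2619.
Therefore phi_{33} = 0.2619.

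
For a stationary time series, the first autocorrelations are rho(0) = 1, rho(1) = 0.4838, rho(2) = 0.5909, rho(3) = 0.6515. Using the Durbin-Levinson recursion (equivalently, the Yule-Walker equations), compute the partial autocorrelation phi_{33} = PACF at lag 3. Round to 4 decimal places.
\phi_{33} = 0.4559

The PACF at lag k is phi_{kk}, the last component of the solution
to the Yule-Walker system G_k phi = r_k where
  (G_k)_{ij} = rho(|i - j|), (r_k)_i = rho(i), i,j = 1..k.
Equivalently, Durbin-Levinson gives phi_{kk} iteratively:
  phi_{11} = rho(1)
  phi_{kk} = [rho(k) - sum_{j=1..k-1} phi_{k-1,j} rho(k-j)]
            / [1 - sum_{j=1..k-1} phi_{k-1,j} rho(j)],
  phi_{k,j} = phi_{k-1,j} - phi_{kk} phi_{k-1,k-j},  j = 1..k-1.
Step k = 1:
  phi_11 = rho(1) = 0.4838.
Step k = 2:
  phi_22 = [rho(2) - phi_11 rho(1)] / [1 - phi_11 rho(1)] = [0.5909 - (0.4838)(0.4838)] / [1 - (0.4838)(0.4838)]
         = 0.35683756 / 0.76593756 = 0.465883.
  Update: phi_21 = phi_11 - phi_22 phi_11 = 0.4838 - (0.465883)(0.4838) = 0.258406.
Step k = 3:
  phi_33 = [rho(3) - phi_21 rho(2) - phi_22 rho(1)] / [1 - phi_21 rho(1) - phi_22 rho(2)]
    numerator   = 0.6515 - (0.258406)(0.5909) - (0.465883)(0.4838) = 0.27341374
    denominator = 1 - (0.258406)(0.4838) - (0.465883)(0.5909) = 0.59969288
  phi_33 = 0.27341374 / 0.59969288 = 0.4559.
Therefore phi_{33} = 0.4559.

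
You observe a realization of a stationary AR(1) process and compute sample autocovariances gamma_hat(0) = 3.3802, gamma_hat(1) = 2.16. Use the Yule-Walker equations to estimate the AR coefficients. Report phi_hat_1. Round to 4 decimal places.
\hat\phi_{1} = 0.6390

The Yule-Walker equations for an AR(p) process read, in matrix form,
  Gamma_p phi = r_p,   with   (Gamma_p)_{ij} = gamma(|i - j|),
                       (r_p)_i = gamma(i),   i,j = 1..p.
Substitute the sample gammas (Toeplitz matrix and right-hand side of size 1):
  Gamma_p = [[3.3802]]
  r_p     = [2.16]
With p = 1 this is the single equation gamma(0) phi_1 = gamma(1):
  phi_hat_1 = gamma(1) / gamma(0) = 2.16 / 3.3802 = 0.6390.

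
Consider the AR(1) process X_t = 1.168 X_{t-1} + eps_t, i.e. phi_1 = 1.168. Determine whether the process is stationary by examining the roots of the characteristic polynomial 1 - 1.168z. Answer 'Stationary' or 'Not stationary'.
\text{Not stationary}

The AR(p) characteristic polynomial is P(z) = 1 - 1.168z.
Stationarity requires all roots to lie outside the unit circle, i.e. |z| > 1 for every root.
This is linear in z: 1 + (-1.168) z = 0  =>  z = -1/(-1.168) = 0.856164,  |z| = 0.856164.
Moduli of all roots: 0.8562.
All moduli strictly greater than 1? No.
Verdict: Not stationary.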